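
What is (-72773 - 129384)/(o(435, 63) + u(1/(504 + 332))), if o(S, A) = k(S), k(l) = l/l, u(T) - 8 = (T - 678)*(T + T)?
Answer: -70643359336/2578225 ≈ -27400.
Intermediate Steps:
u(T) = 8 + 2*T*(-678 + T) (u(T) = 8 + (T - 678)*(T + T) = 8 + (-678 + T)*(2*T) = 8 + 2*T*(-678 + T))
k(l) = 1
o(S, A) = 1
(-72773 - 129384)/(o(435, 63) + u(1/(504 + 332))) = (-72773 - 129384)/(1 + (8 - 1356/(504 + 332) + 2*(1/(504 + 332))²)) = -202157/(1 + (8 - 1356/836 + 2*(1/836)²)) = -202157/(1 + (8 - 1356*1/836 + 2*(1/836)²)) = -202157/(1 + (8 - 339/209 + 2*(1/698896))) = -202157/(1 + (8 - 339/209 + 1/349448)) = -202157/(1 + 2228777/349448) = -202157/2578225/349448 = -202157*349448/2578225 = -70643359336/2578225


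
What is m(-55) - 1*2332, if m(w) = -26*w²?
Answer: -80982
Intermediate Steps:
m(-55) - 1*2332 = -26*(-55)² - 1*2332 = -26*3025 - 2332 = -78650 - 2332 = -80982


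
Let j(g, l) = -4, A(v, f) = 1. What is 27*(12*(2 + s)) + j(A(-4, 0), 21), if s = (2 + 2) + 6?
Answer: 3884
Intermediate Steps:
s = 10 (s = 4 + 6 = 10)
27*(12*(2 + s)) + j(A(-4, 0), 21) = 27*(12*(2 + 10)) - 4 = 27*(12*12) - 4 = 27*144 - 4 = 3888 - 4 = 3884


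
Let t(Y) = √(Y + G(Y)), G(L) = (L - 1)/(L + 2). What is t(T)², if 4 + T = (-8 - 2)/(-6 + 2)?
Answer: -13/2 ≈ -6.5000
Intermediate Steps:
G(L) = (-1 + L)/(2 + L)
T = -3/2 (T = -4 + (-8 - 2)/(-6 + 2) = -4 - 10/(-4) = -4 - 10*(-¼) = -4 + 5/2 = -3/2 ≈ -1.5000)
t(Y) = √(Y + (-1 + Y)/(2 + Y))
t(T)² = (√((-1 - 3/2 - 3*(2 - 3/2)/2)/(2 - 3/2)))² = (√((-1 - 3/2 - 3/2*½)/(½)))² = (√(2*(-1 - 3/2 - ¾)))² = (√(2*(-13/4)))² = (√(-13/2))² = (I*√26/2)² = -13/2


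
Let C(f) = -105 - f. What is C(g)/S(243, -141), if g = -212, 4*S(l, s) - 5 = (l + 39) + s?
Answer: 214/73 ≈ 2.9315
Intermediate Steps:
S(l, s) = 11 + l/4 + s/4 (S(l, s) = 5/4 + ((l + 39) + s)/4 = 5/4 + ((39 + l) + s)/4 = 5/4 + (39 + l + s)/4 = 5/4 + (39/4 + l/4 + s/4) = 11 + l/4 + s/4)
C(g)/S(243, -141) = (-105 - 1*(-212))/(11 + (1/4)*243 + (1/4)*(-141)) = (-105 + 212)/(11 + 243/4 - 141/4) = 107/(73/2) = 107*(2/73) = 214/73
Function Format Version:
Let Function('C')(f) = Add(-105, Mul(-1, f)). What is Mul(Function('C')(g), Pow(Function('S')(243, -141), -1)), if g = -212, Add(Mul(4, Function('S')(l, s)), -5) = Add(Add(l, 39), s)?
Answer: Rational(214, 73) ≈ 2.9315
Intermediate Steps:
Function('S')(l, s) = Add(11, Mul(Rational(1, 4), l), Mul(Rational(1, 4), s)) (Function('S')(l, s) = Add(Rational(5, 4), Mul(Rational(1, 4), Add(Add(l, 39), s))) = Add(Rational(5, 4), Mul(Rational(1, 4), Add(Add(39, l), s))) = Add(Rational(5, 4), Mul(Rational(1, 4), Add(39, l, s))) = Add(Rational(5, 4), Add(Rational(39, 4), Mul(Rational(1, 4), l), Mul(Rational(1, 4), s))) = Add(11, Mul(Rational(1, 4), l), Mul(Rational(1, 4), s)))
Mul(Function('C')(g), Pow(Function('S')(243, -141), -1)) = Mul(Add(-105, Mul(-1, -212)), Pow(Add(11, Mul(Rational(1, 4), 243), Mul(Rational(1, 4), -141)), -1)) = Mul(Add(-105, 212), Pow(Add(11, Rational(243, 4), Rational(-141, 4)), -1)) = Mul(107, Pow(Rational(73, 2), -1)) = Mul(107, Rational(2, 73)) = Rational(214, 73)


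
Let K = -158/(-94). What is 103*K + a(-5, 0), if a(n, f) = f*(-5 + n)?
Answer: 8137/47 ≈ 173.13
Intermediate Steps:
K = 79/47 (K = -158*(-1/94) = 79/47 ≈ 1.6809)
103*K + a(-5, 0) = 103*(79/47) + 0*(-5 - 5) = 8137/47 + 0*(-10) = 8137/47 + 0 = 8137/47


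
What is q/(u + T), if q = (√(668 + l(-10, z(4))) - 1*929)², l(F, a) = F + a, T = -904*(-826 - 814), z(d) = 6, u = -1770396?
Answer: -863705/287836 + 929*√166/71959 ≈ -2.8344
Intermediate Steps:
T = 1482560 (T = -904*(-1640) = 1482560)
q = (-929 + 2*√166)² (q = (√(668 + (-10 + 6)) - 1*929)² = (√(668 - 4) - 929)² = (√664 - 929)² = (2*√166 - 929)² = (-929 + 2*√166)² ≈ 8.1583e+5)
q/(u + T) = (863705 - 3716*√166)/(-1770396 + 1482560) = (863705 - 3716*√166)/(-287836) = (863705 - 3716*√166)*(-1/287836) = -863705/287836 + 929*√166/71959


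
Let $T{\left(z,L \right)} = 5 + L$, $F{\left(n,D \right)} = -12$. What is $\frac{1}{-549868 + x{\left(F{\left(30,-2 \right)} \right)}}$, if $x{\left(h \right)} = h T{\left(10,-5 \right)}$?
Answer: $- \frac{1}{549868} \approx -1.8186 \cdot 10^{-6}$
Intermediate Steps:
$x{\left(h \right)} = 0$ ($x{\left(h \right)} = h \left(5 - 5\right) = h 0 = 0$)
$\frac{1}{-549868 + x{\left(F{\left(30,-2 \right)} \right)}} = \frac{1}{-549868 + 0} = \frac{1}{-549868} = - \frac{1}{549868}$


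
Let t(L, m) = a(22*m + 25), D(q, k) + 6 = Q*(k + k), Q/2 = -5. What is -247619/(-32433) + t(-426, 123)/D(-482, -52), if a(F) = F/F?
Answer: 256070479/33535722 ≈ 7.6357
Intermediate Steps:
Q = -10 (Q = 2*(-5) = -10)
D(q, k) = -6 - 20*k (D(q, k) = -6 - 10*(k + k) = -6 - 20*k)
a(F) = 1
t(L, m) = 1
-247619/(-32433) + t(-426, 123)/D(-482, -52) = -247619/(-32433) + 1/(-6 - 20*(-52)) = -247619*(-1/32433) + 1/(-6 + 1040) = 247619/32433 + 1/1034 = 256070479/33535722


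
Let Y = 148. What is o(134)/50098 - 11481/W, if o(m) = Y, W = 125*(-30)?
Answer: 2593379/846250 ≈ 3.0646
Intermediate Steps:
W = -3750
o(m) = 148
o(134)/50098 - 11481/W = 148/50098 - 11481/(-3750) = 148*(1/50098) - 11481*(-1/3750) = 2/677 + 3827/1250 = 2593379/846250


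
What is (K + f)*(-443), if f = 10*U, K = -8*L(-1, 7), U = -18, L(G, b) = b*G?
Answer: 54932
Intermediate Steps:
L(G, b) = G*b
K = 56 (K = -(-8)*7 = -8*(-7) = 56)
f = -180 (f = 10*(-18) = -180)
(K + f)*(-443) = (56 - 180)*(-443) = -124*(-443) = 54932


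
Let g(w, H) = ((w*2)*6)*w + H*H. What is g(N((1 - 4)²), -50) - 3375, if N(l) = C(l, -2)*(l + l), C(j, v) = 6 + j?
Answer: 873925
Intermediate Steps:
N(l) = 2*l*(6 + l) (N(l) = (6 + l)*(l + l) = (6 + l)*(2*l) = 2*l*(6 + l))
g(w, H) = H² + 12*w² (g(w, H) = ((2*w)*6)*w + H² = (12*w)*w + H² = 12*w² + H² = H² + 12*w²)
g(N((1 - 4)²), -50) - 3375 = ((-50)² + 12*(2*(1 - 4)²*(6 + (1 - 4)²))²) - 3375 = (2500 + 12*(2*(-3)²*(6 + (-3)²))²) - 3375 = (2500 + 12*(2*9*(6 + 9))²) - 3375 = (2500 + 12*(2*9*15)²) - 3375 = (2500 + 12*270²) - 3375 = (2500 + 12*72900) - 3375 = (2500 + 874800) - 3375 = 877300 - 3375 = 873925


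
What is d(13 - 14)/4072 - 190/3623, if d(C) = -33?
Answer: -893239/14752856 ≈ -0.060547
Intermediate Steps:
d(13 - 14)/4072 - 190/3623 = -33/4072 - 190/3623 = -893239/14752856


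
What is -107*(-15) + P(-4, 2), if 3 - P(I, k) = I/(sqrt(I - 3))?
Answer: 1608 - 4*I*sqrt(7)/7 ≈ 1608.0 - 1.5119*I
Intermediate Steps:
P(I, k) = 3 - I/sqrt(-3 + I) (P(I, k) = 3 - I/(sqrt(I - 3)) = 3 - I/(sqrt(-3 + I)) = 3 - I/sqrt(-3 + I))
-107*(-15) + P(-4, 2) = -107*(-15) + (3 - 1*(-4)/sqrt(-3 - 4)) = 1605 + (3 - 1*(-4)/sqrt(-7)) = 1605 + (3 - 1*(-4)*(-I*sqrt(7)/7)) = 1605 + (3 - 4*I*sqrt(7)/7) = 1608 - 4*I*sqrt(7)/7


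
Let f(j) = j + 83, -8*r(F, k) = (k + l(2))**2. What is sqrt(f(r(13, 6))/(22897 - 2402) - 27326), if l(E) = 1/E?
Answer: I*sqrt(734601520659470)/163960 ≈ 165.31*I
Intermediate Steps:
r(F, k) = -(1/2 + k)**2/8 (r(F, k) = -(k + 1/2)**2/8 = -(1/2 + k)**2/8)
f(j) = 83 + j
sqrt(f(r(13, 6))/(22897 - 2402) - 27326) = sqrt((83 - (1 + 2*6)**2/32)/(22897 - 2402) - 27326) = sqrt((83 - (1 + 12)**2/32)/20495 - 27326) = sqrt((83 - 1/32*13**2)*(1/20495) - 27326) = sqrt((83 - 1/32*169)*(1/20495) - 27326) = sqrt((83 - 169/32)*(1/20495) - 27326) = sqrt((2487/32)*(1/20495) - 27326) = sqrt(2487/655840 - 27326) = sqrt(-17921481353/655840) = I*sqrt(734601520659470)/163960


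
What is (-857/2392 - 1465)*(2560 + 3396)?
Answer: -5219148993/598 ≈ -8.7277e+6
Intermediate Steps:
(-857/2392 - 1465)*(2560 + 3396) = (-857*1/2392 - 1465)*5956 = (-857/2392 - 1465)*5956 = -3505137/2392*5956 = -5219148993/598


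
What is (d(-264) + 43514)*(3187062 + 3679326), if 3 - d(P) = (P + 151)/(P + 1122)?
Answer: 42729188060202/143 ≈ 2.9881e+11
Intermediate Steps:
d(P) = 3 - (151 + P)/(1122 + P) (d(P) = 3 - (P + 151)/(P + 1122) = 3 - (151 + P)/(1122 + P))
(d(-264) + 43514)*(3187062 + 3679326) = ((3215 + 2*(-264))/(1122 - 264) + 43514)*(3187062 + 3679326) = ((3215 - 528)/858 + 43514)*6866388 = ((1/858)*2687 + 43514)*6866388 = (2687/858 + 43514)*6866388 = (37337699/858)*6866388 = 42729188060202/143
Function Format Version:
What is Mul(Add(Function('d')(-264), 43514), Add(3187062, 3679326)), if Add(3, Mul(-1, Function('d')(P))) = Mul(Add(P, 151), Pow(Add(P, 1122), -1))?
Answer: Rational(42729188060202, 143) ≈ 2.9881e+11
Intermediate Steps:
Function('d')(P) = Add(3, Mul(-1, Pow(Add(1122, P), -1), Add(151, P))) (Function('d')(P) = Add(3, Mul(-1, Mul(Add(P, 151), Pow(Add(P, 1122), -1)))) = Add(3, Mul(-1, Mul(Add(151, P), Pow(Add(1122, P), -1)))) = Add(3, Mul(-1, Mul(Pow(Add(1122, P), -1), Add(151, P)))) = Add(3, Mul(-1, Pow(Add(1122, P), -1), Add(151, P))))
Mul(Add(Function('d')(-264), 43514), Add(3187062, 3679326)) = Mul(Add(Mul(Pow(Add(1122, -264), -1), Add(3215, Mul(2, -264))), 43514), Add(3187062, 3679326)) = Mul(Add(Mul(Pow(858, -1), Add(3215, -528)), 43514), 6866388) = Mul(Add(Mul(Rational(1, 858), 2687), 43514), 6866388) = Mul(Add(Rational(2687, 858), 43514), 6866388) = Mul(Rational(37337699, 858), 6866388) = Rational(42729188060202, 143)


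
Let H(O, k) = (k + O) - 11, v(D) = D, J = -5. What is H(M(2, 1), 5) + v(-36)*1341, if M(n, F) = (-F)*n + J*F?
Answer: -48289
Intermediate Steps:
M(n, F) = -5*F - F*n (M(n, F) = (-F)*n - 5*F = -F*n - 5*F = -5*F - F*n)
H(O, k) = -11 + O + k (H(O, k) = (O + k) - 11 = -11 + O + k)
H(M(2, 1), 5) + v(-36)*1341 = (-11 - 1*1*(5 + 2) + 5) - 36*1341 = (-11 - 1*1*7 + 5) - 48276 = (-11 - 7 + 5) - 48276 = -13 - 48276 = -48289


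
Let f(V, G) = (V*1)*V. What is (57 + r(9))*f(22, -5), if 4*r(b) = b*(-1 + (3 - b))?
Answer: 19965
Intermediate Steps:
r(b) = b*(2 - b)/4 (r(b) = (b*(-1 + (3 - b)))/4 = (b*(2 - b))/4 = b*(2 - b)/4)
f(V, G) = V² (f(V, G) = V*V = V²)
(57 + r(9))*f(22, -5) = (57 + (¼)*9*(2 - 1*9))*22² = (57 + (¼)*9*(2 - 9))*484 = (57 + (¼)*9*(-7))*484 = (57 - 63/4)*484 = (165/4)*484 = 19965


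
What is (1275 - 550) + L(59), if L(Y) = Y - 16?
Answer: 768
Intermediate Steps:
L(Y) = -16 + Y
(1275 - 550) + L(59) = (1275 - 550) + (-16 + 59) = 725 + 43 = 768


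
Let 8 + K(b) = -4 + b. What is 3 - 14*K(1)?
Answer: 157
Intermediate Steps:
K(b) = -12 + b (K(b) = -8 + (-4 + b) = -12 + b)
3 - 14*K(1) = 3 - 14*(-12 + 1) = 3 - 14*(-11) = 3 + 154 = 157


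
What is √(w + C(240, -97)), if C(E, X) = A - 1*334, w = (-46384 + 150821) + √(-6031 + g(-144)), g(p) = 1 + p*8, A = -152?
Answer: √(103951 + 3*I*√798) ≈ 322.41 + 0.131*I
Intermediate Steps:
g(p) = 1 + 8*p
w = 104437 + 3*I*√798 (w = (-46384 + 150821) + √(-6031 + (1 + 8*(-144))) = 104437 + √(-6031 + (1 - 1152)) = 104437 + √(-6031 - 1151) = 104437 + √(-7182) = 104437 + 3*I*√798 ≈ 1.0444e+5 + 84.747*I)
C(E, X) = -486 (C(E, X) = -152 - 1*334 = -152 - 334 = -486)
√(w + C(240, -97)) = √((104437 + 3*I*√798) - 486) = √(103951 + 3*I*√798)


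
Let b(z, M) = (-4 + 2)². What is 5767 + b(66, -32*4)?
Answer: 5771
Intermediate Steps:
b(z, M) = 4 (b(z, M) = (-2)² = 4)
5767 + b(66, -32*4) = 5767 + 4 = 5771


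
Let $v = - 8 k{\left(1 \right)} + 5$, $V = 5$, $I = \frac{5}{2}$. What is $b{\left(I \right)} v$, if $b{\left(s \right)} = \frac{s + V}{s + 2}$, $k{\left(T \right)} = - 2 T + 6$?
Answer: $-45$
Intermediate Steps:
$k{\left(T \right)} = 6 - 2 T$
$I = \frac{5}{2}$ ($I = 5 \cdot \frac{1}{2} = \frac{5}{2} \approx 2.5$)
$b{\left(s \right)} = \frac{5 + s}{2 + s}$ ($b{\left(s \right)} = \frac{s + 5}{s + 2} = \frac{5 + s}{2 + s}$)
$v = -27$ ($v = - 8 \left(6 - 2\right) + 5 = \left(-8\right) 4 + 5 = -32 + 5 = -27$)
$b{\left(I \right)} v = \frac{5 + \frac{5}{2}}{2 + \frac{5}{2}} \left(-27\right) = \frac{1}{\frac{9}{2}} \cdot \frac{15}{2} \left(-27\right) = \frac{2}{9} \cdot \frac{15}{2} \left(-27\right) = \frac{5}{3} \left(-27\right) = -45$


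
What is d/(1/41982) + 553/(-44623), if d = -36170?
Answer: -67759531970173/44623 ≈ -1.5185e+9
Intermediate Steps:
d/(1/41982) + 553/(-44623) = -36170/(1/41982) + 553/(-44623) = -36170/1/41982 + 553*(-1/44623) = -36170*41982 - 553/44623 = -1518488940 - 553/44623 = -67759531970173/44623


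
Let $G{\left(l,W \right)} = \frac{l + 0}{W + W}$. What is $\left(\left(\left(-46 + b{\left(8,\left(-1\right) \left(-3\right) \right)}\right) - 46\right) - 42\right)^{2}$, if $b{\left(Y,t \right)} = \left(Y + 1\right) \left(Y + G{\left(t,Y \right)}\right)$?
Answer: $\frac{931225}{256} \approx 3637.6$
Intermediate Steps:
$G{\left(l,W \right)} = \frac{l}{2 W}$
$b{\left(Y,t \right)} = \left(1 + Y\right) \left(Y + \frac{t}{2 Y}\right)$ ($b{\left(Y,t \right)} = \left(Y + 1\right) \left(Y + \frac{t}{2 Y}\right) = \left(1 + Y\right) \left(Y + \frac{t}{2 Y}\right)$)
$\left(\left(\left(-46 + b{\left(8,\left(-1\right) \left(-3\right) \right)}\right) - 46\right) - 42\right)^{2} = \left(\left(\left(-46 + \left(8 + 8^{2} + \frac{\left(-1\right) \left(-3\right)}{2} + \frac{\left(-1\right) \left(-3\right)}{2 \cdot 8}\right)\right) - 46\right) - 42\right)^{2} = \left(\left(\left(-46 + \left(8 + 64 + \frac{1}{2} \cdot 3 + \frac{1}{2} \cdot 3 \cdot \frac{1}{8}\right)\right) - 46\right) - 42\right)^{2} = \left(\left(\left(-46 + \left(8 + 64 + \frac{3}{2} + \frac{3}{16}\right)\right) - 46\right) - 42\right)^{2} = \left(\left(\left(-46 + \frac{1179}{16}\right) - 46\right) - 42\right)^{2} = \left(\left(\frac{443}{16} - 46\right) - 42\right)^{2} = \left(- \frac{293}{16} - 42\right)^{2} = \left(- \frac{965}{16}\right)^{2} = \frac{931225}{256}$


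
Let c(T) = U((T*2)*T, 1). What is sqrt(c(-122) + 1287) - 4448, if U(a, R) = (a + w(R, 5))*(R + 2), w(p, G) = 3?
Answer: -4448 + 10*sqrt(906) ≈ -4147.0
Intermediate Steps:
U(a, R) = (2 + R)*(3 + a) (U(a, R) = (a + 3)*(R + 2) = (3 + a)*(2 + R) = (2 + R)*(3 + a))
c(T) = 9 + 6*T**2 (c(T) = 6 + 2*((T*2)*T) + 3*1 + 1*((T*2)*T) = 6 + 2*((2*T)*T) + 3 + 1*((2*T)*T) = 6 + 2*(2*T**2) + 3 + 1*(2*T**2) = 6 + 4*T**2 + 3 + 2*T**2 = 9 + 6*T**2)
sqrt(c(-122) + 1287) - 4448 = sqrt((9 + 6*(-122)**2) + 1287) - 4448 = sqrt((9 + 6*14884) + 1287) - 4448 = sqrt((9 + 89304) + 1287) - 4448 = sqrt(89313 + 1287) - 4448 = sqrt(90600) - 4448 = 10*sqrt(906) - 4448 = -4448 + 10*sqrt(906)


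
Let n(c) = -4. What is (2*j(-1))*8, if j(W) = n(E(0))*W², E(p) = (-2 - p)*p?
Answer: -64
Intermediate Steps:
E(p) = p*(-2 - p)
j(W) = -4*W²
(2*j(-1))*8 = (2*(-4*(-1)²))*8 = (2*(-4*1))*8 = (2*(-4))*8 = -8*8 = -64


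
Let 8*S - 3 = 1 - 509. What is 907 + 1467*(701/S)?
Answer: -7768901/505 ≈ -15384.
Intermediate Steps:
S = -505/8 (S = 3/8 + (1 - 509)/8 = 3/8 + (1/8)*(-508) = 3/8 - 127/2 = -505/8 ≈ -63.125)
907 + 1467*(701/S) = 907 + 1467*(701/(-505/8)) = 907 + 1467*(701*(-8/505)) = 907 + 1467*(-5608/505) = 907 - 8226936/505 = -7768901/505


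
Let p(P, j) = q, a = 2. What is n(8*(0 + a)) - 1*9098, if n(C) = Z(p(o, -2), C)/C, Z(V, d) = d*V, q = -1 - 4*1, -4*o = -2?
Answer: -9103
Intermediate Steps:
o = ½ (o = -¼*(-2) = ½ ≈ 0.50000)
q = -5 (q = -1 - 4 = -5)
p(P, j) = -5
Z(V, d) = V*d
n(C) = -5 (n(C) = (-5*C)/C = -5)
n(8*(0 + a)) - 1*9098 = -5 - 1*9098 = -5 - 9098 = -9103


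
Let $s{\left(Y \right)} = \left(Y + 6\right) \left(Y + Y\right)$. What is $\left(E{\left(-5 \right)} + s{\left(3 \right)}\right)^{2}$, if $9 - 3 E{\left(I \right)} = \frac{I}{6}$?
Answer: $\frac{1062961}{324} \approx 3280.7$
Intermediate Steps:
$E{\left(I \right)} = 3 - \frac{I}{18}$ ($E{\left(I \right)} = 3 - \frac{I \frac{1}{6}}{3} = 3 - \frac{\frac{1}{6} I}{3} = 3 - \frac{I}{18}$)
$s{\left(Y \right)} = 2 Y \left(6 + Y\right)$ ($s{\left(Y \right)} = \left(6 + Y\right) 2 Y = 2 Y \left(6 + Y\right)$)
$\left(E{\left(-5 \right)} + s{\left(3 \right)}\right)^{2} = \left(\left(3 - - \frac{5}{18}\right) + 2 \cdot 3 \left(6 + 3\right)\right)^{2} = \left(\left(3 + \frac{5}{18}\right) + 2 \cdot 3 \cdot 9\right)^{2} = \left(\frac{59}{18} + 54\right)^{2} = \left(\frac{1031}{18}\right)^{2} = \frac{1062961}{324}$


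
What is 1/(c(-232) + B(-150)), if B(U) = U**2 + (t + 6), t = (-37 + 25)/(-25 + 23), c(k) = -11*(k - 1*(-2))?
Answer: 1/25042 ≈ 3.9933e-5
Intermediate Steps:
c(k) = -22 - 11*k (c(k) = -11*(k + 2) = -11*(2 + k) = -22 - 11*k)
t = 6 (t = -12/(-2) = -12*(-1/2) = 6)
B(U) = 12 + U**2 (B(U) = U**2 + (6 + 6) = U**2 + 12 = 12 + U**2)
1/(c(-232) + B(-150)) = 1/((-22 - 11*(-232)) + (12 + (-150)**2)) = 1/((-22 + 2552) + (12 + 22500)) = 1/(2530 + 22512) = 1/25042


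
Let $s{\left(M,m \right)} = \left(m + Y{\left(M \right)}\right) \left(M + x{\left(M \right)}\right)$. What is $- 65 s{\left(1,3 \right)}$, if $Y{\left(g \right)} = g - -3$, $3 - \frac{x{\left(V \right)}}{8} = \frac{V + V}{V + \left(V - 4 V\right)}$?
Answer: $-15015$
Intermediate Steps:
$x{\left(V \right)} = 32$ ($x{\left(V \right)} = 24 - 8 \frac{V + V}{V + \left(V - 4 V\right)} = 24 - 8 \frac{2 V}{V - 3 V} = 24 - 8 \frac{2 V}{\left(-2\right) V} = 24 - 8 \cdot 2 V \left(- \frac{1}{2 V}\right) = 24 - -8 = 24 + 8 = 32$)
$Y{\left(g \right)} = 3 + g$ ($Y{\left(g \right)} = g + 3 = 3 + g$)
$s{\left(M,m \right)} = \left(32 + M\right) \left(3 + M + m\right)$ ($s{\left(M,m \right)} = \left(m + \left(3 + M\right)\right) \left(M + 32\right) = \left(3 + M + m\right) \left(32 + M\right) = \left(32 + M\right) \left(3 + M + m\right)$)
$- 65 s{\left(1,3 \right)} = - 65 \left(96 + 1^{2} + 32 \cdot 3 + 35 \cdot 1 + 1 \cdot 3\right) = - 65 \left(96 + 1 + 96 + 35 + 3\right) = \left(-65\right) 231 = -15015$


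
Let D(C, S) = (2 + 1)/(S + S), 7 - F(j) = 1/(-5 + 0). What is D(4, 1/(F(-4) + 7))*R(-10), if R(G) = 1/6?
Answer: 71/20 ≈ 3.5500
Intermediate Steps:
F(j) = 36/5 (F(j) = 7 - 1/(-5 + 0) = 7 - 1/(-5) = 7 - 1*(-⅕) = 7 + ⅕ = 36/5)
D(C, S) = 3/(2*S) (D(C, S) = 3/((2*S)) = 3*(1/(2*S)) = 3/(2*S))
R(G) = ⅙
D(4, 1/(F(-4) + 7))*R(-10) = (3/(2*(1/(36/5 + 7))))*(⅙) = (3/(2*(1/(71/5))))*(⅙) = (3/(2*(5/71)))*(⅙) = ((3/2)*(71/5))*(⅙) = (213/10)*(⅙) = 71/20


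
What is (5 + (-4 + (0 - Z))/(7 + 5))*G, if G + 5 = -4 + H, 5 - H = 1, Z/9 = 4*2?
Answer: 20/3 ≈ 6.6667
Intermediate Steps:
Z = 72 (Z = 9*(4*2) = 9*8 = 72)
H = 4 (H = 5 - 1*1 = 5 - 1 = 4)
G = -5 (G = -5 + (-4 + 4) = -5 + 0 = -5)
(5 + (-4 + (0 - Z))/(7 + 5))*G = (5 + (-4 + (0 - 1*72))/(7 + 5))*(-5) = (5 + (-4 + (0 - 72))/12)*(-5) = (5 + (-4 - 72)*(1/12))*(-5) = (5 - 76*1/12)*(-5) = (5 - 19/3)*(-5) = -4/3*(-5) = 20/3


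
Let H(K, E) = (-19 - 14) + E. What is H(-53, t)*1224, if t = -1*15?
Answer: -58752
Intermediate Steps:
t = -15
H(K, E) = -33 + E
H(-53, t)*1224 = (-33 - 15)*1224 = -48*1224 = -58752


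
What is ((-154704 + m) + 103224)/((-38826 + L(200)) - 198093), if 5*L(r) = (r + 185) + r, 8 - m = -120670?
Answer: -11533/39467 ≈ -0.29222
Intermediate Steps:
m = 120678 (m = 8 - 1*(-120670) = 8 + 120670 = 120678)
L(r) = 37 + 2*r/5 (L(r) = ((r + 185) + r)/5 = ((185 + r) + r)/5 = (185 + 2*r)/5 = 37 + 2*r/5)
((-154704 + m) + 103224)/((-38826 + L(200)) - 198093) = ((-154704 + 120678) + 103224)/((-38826 + (37 + (⅖)*200)) - 198093) = (-34026 + 103224)/((-38826 + (37 + 80)) - 198093) = 69198/((-38826 + 117) - 198093) = 69198/(-38709 - 198093) = 69198/(-236802) = 69198*(-1/236802) = -11533/39467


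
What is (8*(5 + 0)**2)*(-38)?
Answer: -7600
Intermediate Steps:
(8*(5 + 0)**2)*(-38) = (8*5**2)*(-38) = (8*25)*(-38) = 200*(-38) = -7600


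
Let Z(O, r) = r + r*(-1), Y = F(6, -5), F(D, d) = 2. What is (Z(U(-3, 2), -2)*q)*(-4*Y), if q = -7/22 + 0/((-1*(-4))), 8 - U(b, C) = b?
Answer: 0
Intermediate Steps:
Y = 2
U(b, C) = 8 - b
q = -7/22 (q = -7*1/22 + 0/4 = -7/22 + 0*(¼) = -7/22 + 0 = -7/22 ≈ -0.31818)
Z(O, r) = 0 (Z(O, r) = r - r = 0)
(Z(U(-3, 2), -2)*q)*(-4*Y) = (0*(-7/22))*(-4*2) = 0*(-8) = 0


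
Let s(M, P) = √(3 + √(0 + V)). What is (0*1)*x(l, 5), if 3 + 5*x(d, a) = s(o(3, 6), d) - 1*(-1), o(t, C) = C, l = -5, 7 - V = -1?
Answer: 0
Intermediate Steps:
V = 8 (V = 7 - 1*(-1) = 7 + 1 = 8)
s(M, P) = √(3 + 2*√2) (s(M, P) = √(3 + √(0 + 8)) = √(3 + √8) = √(3 + 2*√2))
x(d, a) = -⅖ + √(3 + 2*√2)/5 (x(d, a) = -⅗ + (√(3 + 2*√2) - 1*(-1))/5 = -⅗ + (√(3 + 2*√2) + 1)/5 = -⅗ + (1 + √(3 + 2*√2))/5 = -⅗ + (⅕ + √(3 + 2*√2)/5) = -⅖ + √(3 + 2*√2)/5)
(0*1)*x(l, 5) = (0*1)*(-⅖ + √(3 + 2*√2)/5) = 0*(-⅖ + √(3 + 2*√2)/5) = 0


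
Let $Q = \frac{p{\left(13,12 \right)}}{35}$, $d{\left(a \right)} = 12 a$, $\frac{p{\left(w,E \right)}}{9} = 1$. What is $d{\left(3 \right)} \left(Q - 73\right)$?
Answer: $- \frac{91656}{35} \approx -2618.7$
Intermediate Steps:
$p{\left(w,E \right)} = 9$ ($p{\left(w,E \right)} = 9 \cdot 1 = 9$)
$Q = \frac{9}{35} \approx 0.25714$
$d{\left(3 \right)} \left(Q - 73\right) = 12 \cdot 3 \left(\frac{9}{35} - 73\right) = 36 \left(- \frac{2546}{35}\right) = - \frac{91656}{35}$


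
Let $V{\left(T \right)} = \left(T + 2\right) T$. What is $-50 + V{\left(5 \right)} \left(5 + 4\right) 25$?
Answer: $7825$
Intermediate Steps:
$V{\left(T \right)} = T \left(2 + T\right)$ ($V{\left(T \right)} = \left(2 + T\right) T = T \left(2 + T\right)$)
$-50 + V{\left(5 \right)} \left(5 + 4\right) 25 = -50 + 5 \left(2 + 5\right) \left(5 + 4\right) 25 = -50 + 5 \cdot 7 \cdot 9 \cdot 25 = -50 + 35 \cdot 9 \cdot 25 = -50 + 315 \cdot 25 = -50 + 7875 = 7825$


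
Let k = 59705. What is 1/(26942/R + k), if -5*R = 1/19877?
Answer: -1/2677570965 ≈ -3.7347e-10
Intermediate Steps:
R = -1/99385 (R = -⅕/19877 = -⅕*1/19877 = -1/99385 ≈ -1.0062e-5)
1/(26942/R + k) = 1/(26942/(-1/99385) + 59705) = 1/(26942*(-99385) + 59705) = 1/(-2677630670 + 59705) = 1/(-2677570965) = -1/2677570965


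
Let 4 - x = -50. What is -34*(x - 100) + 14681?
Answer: 16245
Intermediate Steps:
x = 54 (x = 4 - 1*(-50) = 4 + 50 = 54)
-34*(x - 100) + 14681 = -34*(54 - 100) + 14681 = -34*(-46) + 14681 = 1564 + 14681 = 16245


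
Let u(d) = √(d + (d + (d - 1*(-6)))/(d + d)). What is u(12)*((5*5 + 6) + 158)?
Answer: 189*√53/2 ≈ 687.97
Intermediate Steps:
u(d) = √(d + (6 + 2*d)/(2*d)) (u(d) = √(d + (d + (d + 6))/((2*d))) = √(d + (d + (6 + d))*(1/(2*d))) = √(d + (6 + 2*d)*(1/(2*d))) = √(d + (6 + 2*d)/(2*d)))
u(12)*((5*5 + 6) + 158) = √(1 + 12 + 3/12)*((5*5 + 6) + 158) = √(1 + 12 + 3*(1/12))*((25 + 6) + 158) = √(1 + 12 + ¼)*(31 + 158) = √(53/4)*189 = (√53/2)*189 = 189*√53/2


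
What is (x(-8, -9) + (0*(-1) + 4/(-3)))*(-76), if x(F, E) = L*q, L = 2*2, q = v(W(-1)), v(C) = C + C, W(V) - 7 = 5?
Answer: -21584/3 ≈ -7194.7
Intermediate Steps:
W(V) = 12 (W(V) = 7 + 5 = 12)
v(C) = 2*C
q = 24 (q = 2*12 = 24)
L = 4
x(F, E) = 96 (x(F, E) = 4*24 = 96)
(x(-8, -9) + (0*(-1) + 4/(-3)))*(-76) = (96 + (0*(-1) + 4/(-3)))*(-76) = (96 + (0 + 4*(-1/3)))*(-76) = (96 + (0 - 4/3))*(-76) = (96 - 4/3)*(-76) = (284/3)*(-76) = -21584/3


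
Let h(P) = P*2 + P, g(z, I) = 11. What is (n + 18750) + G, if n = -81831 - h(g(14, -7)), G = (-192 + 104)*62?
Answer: -68570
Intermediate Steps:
G = -5456 (G = -88*62 = -5456)
h(P) = 3*P (h(P) = 2*P + P = 3*P)
n = -81864 (n = -81831 - 3*11 = -81831 - 1*33 = -81831 - 33 = -81864)
(n + 18750) + G = (-81864 + 18750) - 5456 = -63114 - 5456 = -68570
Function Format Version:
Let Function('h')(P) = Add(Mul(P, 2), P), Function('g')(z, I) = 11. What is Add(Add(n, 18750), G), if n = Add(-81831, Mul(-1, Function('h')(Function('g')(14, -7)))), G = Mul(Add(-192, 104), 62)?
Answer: -68570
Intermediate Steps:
G = -5456 (G = Mul(-88, 62) = -5456)
Function('h')(P) = Mul(3, P) (Function('h')(P) = Add(Mul(2, P), P) = Mul(3, P))
n = -81864 (n = Add(-81831, Mul(-1, Mul(3, 11))) = Add(-81831, Mul(-1, 33)) = Add(-81831, -33) = -81864)
Add(Add(n, 18750), G) = Add(Add(-81864, 18750), -5456) = Add(-63114, -5456) = -68570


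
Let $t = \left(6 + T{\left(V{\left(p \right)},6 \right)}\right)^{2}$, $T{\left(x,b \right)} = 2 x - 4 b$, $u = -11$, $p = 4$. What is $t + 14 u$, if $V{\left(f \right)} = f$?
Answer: $-54$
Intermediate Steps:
$T{\left(x,b \right)} = - 4 b + 2 x$
$t = 100$ ($t = \left(6 + \left(\left(-4\right) 6 + 2 \cdot 4\right)\right)^{2} = \left(6 + \left(-24 + 8\right)\right)^{2} = \left(6 - 16\right)^{2} = \left(-10\right)^{2} = 100$)
$t + 14 u = 100 + 14 \left(-11\right) = 100 - 154 = -54$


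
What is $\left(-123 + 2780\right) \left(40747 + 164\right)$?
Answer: $108700527$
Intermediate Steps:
$\left(-123 + 2780\right) \left(40747 + 164\right) = 2657 \cdot 40911 = 108700527$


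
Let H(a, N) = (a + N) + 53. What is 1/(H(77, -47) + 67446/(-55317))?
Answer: 18439/1507955 ≈ 0.012228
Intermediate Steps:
H(a, N) = 53 + N + a (H(a, N) = (N + a) + 53 = 53 + N + a)
1/(H(77, -47) + 67446/(-55317)) = 1/((53 - 47 + 77) + 67446/(-55317)) = 1/(83 + 67446*(-1/55317)) = 1/(83 - 22482/18439) = 1/(1507955/18439) = 18439/1507955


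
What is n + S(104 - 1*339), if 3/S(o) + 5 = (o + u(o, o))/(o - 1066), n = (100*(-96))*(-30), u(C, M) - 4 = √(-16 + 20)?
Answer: 602494699/2092 ≈ 2.8800e+5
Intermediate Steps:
u(C, M) = 6 (u(C, M) = 4 + √(-16 + 20) = 4 + √4 = 4 + 2 = 6)
n = 288000 (n = -9600*(-30) = 288000)
S(o) = 3/(-5 + (6 + o)/(-1066 + o)) (S(o) = 3/(-5 + (o + 6)/(o - 1066)) = 3/(-5 + (6 + o)/(-1066 + o)))
n + S(104 - 1*339) = 288000 + 3*(-1066 + (104 - 1*339))/(4*(1334 - (104 - 1*339))) = 288000 + 3*(-1066 + (104 - 339))/(4*(1334 - (104 - 339))) = 288000 + 3*(-1066 - 235)/(4*(1334 - 1*(-235))) = 288000 + (¾)*(-1301)/(1334 + 235) = 288000 + (¾)*(-1301)/1569 = 288000 + (¾)*(1/1569)*(-1301) = 288000 - 1301/2092 = 602494699/2092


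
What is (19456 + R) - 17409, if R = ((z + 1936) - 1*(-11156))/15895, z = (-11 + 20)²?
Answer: 32550238/15895 ≈ 2047.8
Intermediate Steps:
z = 81 (z = 9² = 81)
R = 13173/15895 (R = ((81 + 1936) - 1*(-11156))/15895 = (2017 + 11156)*(1/15895) = 13173*(1/15895) = 13173/15895 ≈ 0.82875)
(19456 + R) - 17409 = (19456 + 13173/15895) - 17409 = 309266293/15895 - 17409 = 32550238/15895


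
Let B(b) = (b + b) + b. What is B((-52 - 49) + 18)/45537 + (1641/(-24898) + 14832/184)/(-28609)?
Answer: -2059897116409/248678441723194 ≈ -0.0082834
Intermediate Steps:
B(b) = 3*b (B(b) = 2*b + b = 3*b)
B((-52 - 49) + 18)/45537 + (1641/(-24898) + 14832/184)/(-28609) = (3*((-52 - 49) + 18))/45537 + (1641/(-24898) + 14832/184)/(-28609) = (3*(-101 + 18))*(1/45537) + (1641*(-1/24898) + 14832*(1/184))*(-1/28609) = (3*(-83))*(1/45537) + (-1641/24898 + 1854/23)*(-1/28609) = -249*1/45537 + (46123149/572654)*(-1/28609) = -83/15179 - 46123149/16383058286 = -2059897116409/248678441723194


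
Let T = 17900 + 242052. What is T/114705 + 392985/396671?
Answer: 148192764217/45500147055 ≈ 3.2570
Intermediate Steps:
T = 259952
T/114705 + 392985/396671 = 259952/114705 + 392985/396671 = 148192764217/45500147055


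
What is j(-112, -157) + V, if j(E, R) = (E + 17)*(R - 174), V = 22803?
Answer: 54248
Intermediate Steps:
j(E, R) = (-174 + R)*(17 + E) (j(E, R) = (17 + E)*(-174 + R) = (-174 + R)*(17 + E))
j(-112, -157) + V = (-2958 - 174*(-112) + 17*(-157) - 112*(-157)) + 22803 = (-2958 + 19488 - 2669 + 17584) + 22803 = 31445 + 22803 = 54248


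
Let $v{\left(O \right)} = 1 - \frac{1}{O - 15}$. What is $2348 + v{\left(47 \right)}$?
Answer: $\frac{75167}{32} \approx 2349.0$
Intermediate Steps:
$v{\left(O \right)} = 1 - \frac{1}{-15 + O}$
$2348 + v{\left(47 \right)} = 2348 + \frac{-16 + 47}{-15 + 47} = 2348 + \frac{1}{32} \cdot 31 = 2348 + \frac{31}{32} = \frac{75167}{32}$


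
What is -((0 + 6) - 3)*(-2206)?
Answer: 6618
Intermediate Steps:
-((0 + 6) - 3)*(-2206) = -(6 - 3)*(-2206) = -1*3*(-2206) = -3*(-2206) = 6618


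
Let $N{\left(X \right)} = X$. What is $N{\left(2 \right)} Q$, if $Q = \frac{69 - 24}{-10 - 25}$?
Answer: $- \frac{18}{7} \approx -2.5714$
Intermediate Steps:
$Q = - \frac{9}{7}$ ($Q = \frac{45}{-35} = 45 \left(- \frac{1}{35}\right) = - \frac{9}{7} \approx -1.2857$)
$N{\left(2 \right)} Q = 2 \left(- \frac{9}{7}\right) = - \frac{18}{7}$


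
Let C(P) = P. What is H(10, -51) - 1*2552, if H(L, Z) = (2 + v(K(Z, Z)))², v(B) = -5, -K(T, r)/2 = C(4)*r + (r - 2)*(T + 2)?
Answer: -2543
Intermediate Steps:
K(T, r) = -8*r - 2*(-2 + r)*(2 + T) (K(T, r) = -2*(4*r + (r - 2)*(T + 2)) = -2*(4*r + (-2 + r)*(2 + T)) = -8*r - 2*(-2 + r)*(2 + T))
H(L, Z) = 9 (H(L, Z) = (2 - 5)² = (-3)² = 9)
H(10, -51) - 1*2552 = 9 - 1*2552 = 9 - 2552 = -2543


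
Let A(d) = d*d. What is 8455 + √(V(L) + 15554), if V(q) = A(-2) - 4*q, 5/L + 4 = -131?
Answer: 8455 + √1260210/9 ≈ 8579.7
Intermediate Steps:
L = -1/27 (L = 5/(-4 - 131) = 5/(-135) = 5*(-1/135) = -1/27 ≈ -0.037037)
A(d) = d²
V(q) = 4 - 4*q (V(q) = (-2)² - 4*q = 4 - 4*q)
8455 + √(V(L) + 15554) = 8455 + √((4 - 4*(-1/27)) + 15554) = 8455 + √((4 + 4/27) + 15554) = 8455 + √(112/27 + 15554) = 8455 + √(420070/27) = 8455 + √1260210/9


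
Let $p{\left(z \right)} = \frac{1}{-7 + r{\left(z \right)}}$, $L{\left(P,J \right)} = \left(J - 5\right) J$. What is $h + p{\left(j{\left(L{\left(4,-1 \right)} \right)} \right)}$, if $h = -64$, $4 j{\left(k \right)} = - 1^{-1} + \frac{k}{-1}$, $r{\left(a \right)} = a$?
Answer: $- \frac{2244}{35} \approx -64.114$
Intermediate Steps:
$L{\left(P,J \right)} = J \left(-5 + J\right)$ ($L{\left(P,J \right)} = \left(-5 + J\right) J = J \left(-5 + J\right)$)
$j{\left(k \right)} = - \frac{1}{4} - \frac{k}{4}$ ($j{\left(k \right)} = \frac{- 1^{-1} + \frac{k}{-1}}{4} = \frac{\left(-1\right) 1 + k \left(-1\right)}{4} = \frac{-1 - k}{4} = - \frac{1}{4} - \frac{k}{4}$)
$p{\left(z \right)} = \frac{1}{-7 + z}$
$h + p{\left(j{\left(L{\left(4,-1 \right)} \right)} \right)} = -64 + \frac{1}{-7 - \left(\frac{1}{4} + \frac{\left(-1\right) \left(-5 - 1\right)}{4}\right)} = -64 + \frac{1}{-7 - \left(\frac{1}{4} + \frac{\left(-1\right) \left(-6\right)}{4}\right)} = -64 + \frac{1}{-7 - \frac{7}{4}} = -64 + \frac{1}{- \frac{35}{4}} = -64 - \frac{4}{35} = - \frac{2244}{35}$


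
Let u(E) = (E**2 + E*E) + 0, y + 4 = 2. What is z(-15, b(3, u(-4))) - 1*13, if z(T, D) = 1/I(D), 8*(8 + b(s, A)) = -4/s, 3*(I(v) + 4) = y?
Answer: -185/14 ≈ -13.214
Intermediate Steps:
y = -2 (y = -4 + 2 = -2)
I(v) = -14/3 (I(v) = -4 + (1/3)*(-2) = -4 - 2/3 = -14/3)
u(E) = 2*E**2 (u(E) = (E**2 + E**2) + 0 = 2*E**2 + 0 = 2*E**2)
b(s, A) = -8 - 1/(2*s) (b(s, A) = -8 + (-4/s)/8 = -8 - 1/(2*s))
z(T, D) = -3/14 (z(T, D) = 1/(-14/3) = -3/14)
z(-15, b(3, u(-4))) - 1*13 = -3/14 - 1*13 = -3/14 - 13 = -185/14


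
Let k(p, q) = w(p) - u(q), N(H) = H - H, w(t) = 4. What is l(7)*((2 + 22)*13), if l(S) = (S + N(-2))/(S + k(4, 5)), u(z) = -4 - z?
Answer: 546/5 ≈ 109.20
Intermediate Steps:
N(H) = 0
k(p, q) = 8 + q (k(p, q) = 4 - (-4 - q) = 4 + (4 + q) = 8 + q)
l(S) = S/(13 + S) (l(S) = (S + 0)/(S + (8 + 5)) = S/(S + 13) = S/(13 + S))
l(7)*((2 + 22)*13) = (7/(13 + 7))*((2 + 22)*13) = (7/20)*(24*13) = (7*(1/20))*312 = (7/20)*312 = 546/5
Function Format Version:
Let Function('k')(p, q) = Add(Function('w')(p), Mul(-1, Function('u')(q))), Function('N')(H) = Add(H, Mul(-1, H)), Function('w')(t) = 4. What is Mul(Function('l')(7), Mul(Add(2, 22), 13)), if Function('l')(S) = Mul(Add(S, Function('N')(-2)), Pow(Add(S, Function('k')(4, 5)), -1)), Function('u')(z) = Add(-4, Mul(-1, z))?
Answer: Rational(546, 5) ≈ 109.20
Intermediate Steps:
Function('N')(H) = 0
Function('k')(p, q) = Add(8, q) (Function('k')(p, q) = Add(4, Mul(-1, Add(-4, Mul(-1, q)))) = Add(4, Add(4, q)) = Add(8, q))
Function('l')(S) = Mul(S, Pow(Add(13, S), -1)) (Function('l')(S) = Mul(Add(S, 0), Pow(Add(S, Add(8, 5)), -1)) = Mul(S, Pow(Add(S, 13), -1)) = Mul(S, Pow(Add(13, S), -1)))
Mul(Function('l')(7), Mul(Add(2, 22), 13)) = Mul(Mul(7, Pow(Add(13, 7), -1)), Mul(Add(2, 22), 13)) = Mul(Mul(7, Pow(20, -1)), Mul(24, 13)) = Mul(Mul(7, Rational(1, 20)), 312) = Mul(Rational(7, 20), 312) = Rational(546, 5)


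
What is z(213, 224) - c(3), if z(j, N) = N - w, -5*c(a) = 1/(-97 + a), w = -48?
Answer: 127839/470 ≈ 272.00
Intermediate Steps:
c(a) = -1/(5*(-97 + a))
z(j, N) = 48 + N (z(j, N) = N - 1*(-48) = N + 48 = 48 + N)
z(213, 224) - c(3) = (48 + 224) - (-1)/(-485 + 5*3) = 272 - (-1)/(-485 + 15) = 272 - (-1)/(-470) = 272 - (-1)*(-1)/470 = 272 - 1*1/470 = 272 - 1/470 = 127839/470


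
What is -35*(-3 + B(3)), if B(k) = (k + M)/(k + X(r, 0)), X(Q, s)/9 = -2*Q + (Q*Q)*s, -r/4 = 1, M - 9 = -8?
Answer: 1547/15 ≈ 103.13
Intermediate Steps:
M = 1 (M = 9 - 8 = 1)
r = -4 (r = -4*1 = -4)
X(Q, s) = -18*Q + 9*s*Q² (X(Q, s) = 9*(-2*Q + (Q*Q)*s) = 9*(-2*Q + Q²*s) = 9*(-2*Q + s*Q²) = -18*Q + 9*s*Q²)
B(k) = (1 + k)/(72 + k) (B(k) = (k + 1)/(k + 9*(-4)*(-2 - 4*0)) = (1 + k)/(k + 9*(-4)*(-2 + 0)) = (1 + k)/(k + 9*(-4)*(-2)) = (1 + k)/(k + 72) = (1 + k)/(72 + k))
-35*(-3 + B(3)) = -35*(-3 + (1 + 3)/(72 + 3)) = -35*(-3 + 4/75) = -35*(-221/75) = 1547/15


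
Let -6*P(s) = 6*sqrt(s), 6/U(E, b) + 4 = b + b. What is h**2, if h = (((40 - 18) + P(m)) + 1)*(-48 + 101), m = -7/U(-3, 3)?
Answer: 4438220/3 - 129214*I*sqrt(21)/3 ≈ 1.4794e+6 - 1.9738e+5*I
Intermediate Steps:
U(E, b) = 6/(-4 + 2*b) (U(E, b) = 6/(-4 + (b + b)) = 6/(-4 + 2*b))
m = -7/3 (m = -7/(3/(-2 + 3)) = -7/(3/1) = -7/(3*1) = -7/3 ≈ -2.3333)
P(s) = -sqrt(s)
h = 1219 - 53*I*sqrt(21)/3 (h = (((40 - 18) - sqrt(-7/3)) + 1)*(-48 + 101) = ((22 - I*sqrt(21)/3) + 1)*53 = (23 - I*sqrt(21)/3)*53 = 1219 - 53*I*sqrt(21)/3 ≈ 1219.0 - 80.959*I)
h**2 = (1219 - 53*I*sqrt(21)/3)**2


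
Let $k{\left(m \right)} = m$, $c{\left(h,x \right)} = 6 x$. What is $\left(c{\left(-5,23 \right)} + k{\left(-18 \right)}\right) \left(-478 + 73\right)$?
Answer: $-48600$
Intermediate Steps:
$\left(c{\left(-5,23 \right)} + k{\left(-18 \right)}\right) \left(-478 + 73\right) = \left(6 \cdot 23 - 18\right) \left(-478 + 73\right) = \left(138 - 18\right) \left(-405\right) = 120 \left(-405\right) = -48600$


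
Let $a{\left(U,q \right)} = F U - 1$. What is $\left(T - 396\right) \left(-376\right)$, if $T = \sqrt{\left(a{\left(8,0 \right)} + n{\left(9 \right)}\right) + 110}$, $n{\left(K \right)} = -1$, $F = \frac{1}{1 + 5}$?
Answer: $148896 - \frac{752 \sqrt{246}}{3} \approx 1.4496 \cdot 10^{5}$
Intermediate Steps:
$F = \frac{1}{6} \approx 0.16667$
$a{\left(U,q \right)} = -1 + \frac{U}{6}$ ($a{\left(U,q \right)} = \frac{U}{6} - 1 = -1 + \frac{U}{6}$)
$T = \frac{2 \sqrt{246}}{3}$ ($T = \sqrt{\left(\left(-1 + \frac{1}{6} \cdot 8\right) - 1\right) + 110} = \sqrt{\left(\left(-1 + \frac{4}{3}\right) - 1\right) + 110} = \sqrt{\left(\frac{1}{3} - 1\right) + 110} = \sqrt{- \frac{2}{3} + 110} = \sqrt{\frac{328}{3}} = \frac{2 \sqrt{246}}{3} \approx 10.456$)
$\left(T - 396\right) \left(-376\right) = \left(\frac{2 \sqrt{246}}{3} - 396\right) \left(-376\right) = \left(-396 + \frac{2 \sqrt{246}}{3}\right) \left(-376\right) = 148896 - \frac{752 \sqrt{246}}{3}$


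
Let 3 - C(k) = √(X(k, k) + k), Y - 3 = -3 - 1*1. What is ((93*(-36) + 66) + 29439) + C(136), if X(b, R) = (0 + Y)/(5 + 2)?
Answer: 26160 - √6657/7 ≈ 26148.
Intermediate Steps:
Y = -1 (Y = 3 + (-3 - 1*1) = 3 + (-3 - 1) = 3 - 4 = -1)
X(b, R) = -⅐ (X(b, R) = (0 - 1)/(5 + 2) = -1/7 = -1*⅐ = -⅐)
C(k) = 3 - √(-⅐ + k)
((93*(-36) + 66) + 29439) + C(136) = ((93*(-36) + 66) + 29439) + (3 - √(-7 + 49*136)/7) = ((-3348 + 66) + 29439) + (3 - √(-7 + 6664)/7) = (-3282 + 29439) + (3 - √6657/7) = 26157 + (3 - √6657/7) = 26160 - √6657/7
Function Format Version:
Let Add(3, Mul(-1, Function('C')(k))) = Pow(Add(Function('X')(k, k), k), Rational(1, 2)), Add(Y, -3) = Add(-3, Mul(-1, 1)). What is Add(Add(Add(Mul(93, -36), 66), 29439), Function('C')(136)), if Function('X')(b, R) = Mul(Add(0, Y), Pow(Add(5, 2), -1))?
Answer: Add(26160, Mul(Rational(-1, 7), Pow(6657, Rational(1, 2)))) ≈ 26148.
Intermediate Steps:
Y = -1 (Y = Add(3, Add(-3, Mul(-1, 1))) = Add(3, Add(-3, -1)) = Add(3, -4) = -1)
Function('X')(b, R) = Rational(-1, 7) (Function('X')(b, R) = Mul(Add(0, -1), Pow(Add(5, 2), -1)) = Mul(-1, Pow(7, -1)) = Mul(-1, Rational(1, 7)) = Rational(-1, 7))
Function('C')(k) = Add(3, Mul(-1, Pow(Add(Rational(-1, 7), k), Rational(1, 2))))
Add(Add(Add(Mul(93, -36), 66), 29439), Function('C')(136)) = Add(Add(Add(Mul(93, -36), 66), 29439), Add(3, Mul(Rational(-1, 7), Pow(Add(-7, Mul(49, 136)), Rational(1, 2))))) = Add(Add(Add(-3348, 66), 29439), Add(3, Mul(Rational(-1, 7), Pow(Add(-7, 6664), Rational(1, 2))))) = Add(Add(-3282, 29439), Add(3, Mul(Rational(-1, 7), Pow(6657, Rational(1, 2))))) = Add(26157, Add(3, Mul(Rational(-1, 7), Pow(6657, Rational(1, 2))))) = Add(26160, Mul(Rational(-1, 7), Pow(6657, Rational(1, 2))))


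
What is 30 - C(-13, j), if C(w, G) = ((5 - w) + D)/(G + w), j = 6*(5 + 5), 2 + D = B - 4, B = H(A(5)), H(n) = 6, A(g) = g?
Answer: 1392/47 ≈ 29.617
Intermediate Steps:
B = 6
D = 0 (D = -2 + (6 - 4) = -2 + 2 = 0)
j = 60 (j = 6*10 = 60)
C(w, G) = (5 - w)/(G + w) (C(w, G) = ((5 - w) + 0)/(G + w) = (5 - w)/(G + w))
30 - C(-13, j) = 30 - (5 - 1*(-13))/(60 - 13) = 30 - (5 + 13)/47 = 30 - 18/47 = 1392/47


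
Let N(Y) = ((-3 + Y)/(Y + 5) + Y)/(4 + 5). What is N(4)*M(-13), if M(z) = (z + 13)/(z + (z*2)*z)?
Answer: 0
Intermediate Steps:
N(Y) = Y/9 + (-3 + Y)/(9*(5 + Y)) (N(Y) = ((-3 + Y)/(5 + Y) + Y)/9 = ((-3 + Y)/(5 + Y) + Y)*(⅑) = (Y + (-3 + Y)/(5 + Y))*(⅑) = Y/9 + (-3 + Y)/(9*(5 + Y)))
M(z) = (13 + z)/(z + 2*z²) (M(z) = (13 + z)/(z + (2*z)*z) = (13 + z)/(z + 2*z²))
N(4)*M(-13) = ((-3 + 4² + 6*4)/(9*(5 + 4)))*((13 - 13)/((-13)*(1 + 2*(-13)))) = ((⅑)*(-3 + 16 + 24)/9)*(-1/13*0/(1 - 26)) = ((⅑)*(⅑)*37)*(-1/13*0/(-25)) = 37*(-1/13*(-1/25)*0)/81 = (37/81)*0 = 0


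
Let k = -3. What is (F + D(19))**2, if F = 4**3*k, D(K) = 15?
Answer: 31329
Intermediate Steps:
F = -192 (F = 4**3*(-3) = 64*(-3) = -192)
(F + D(19))**2 = (-192 + 15)**2 = (-177)**2 = 31329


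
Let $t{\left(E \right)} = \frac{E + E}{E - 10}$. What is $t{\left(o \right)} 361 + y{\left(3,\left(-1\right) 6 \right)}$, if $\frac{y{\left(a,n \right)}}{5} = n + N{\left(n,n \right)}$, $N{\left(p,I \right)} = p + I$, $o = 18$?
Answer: $\frac{3069}{2} \approx 1534.5$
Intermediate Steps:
$N{\left(p,I \right)} = I + p$
$y{\left(a,n \right)} = 15 n$ ($y{\left(a,n \right)} = 5 \left(n + \left(n + n\right)\right) = 5 \left(n + 2 n\right) = 5 \cdot 3 n = 15 n$)
$t{\left(E \right)} = \frac{2 E}{-10 + E}$
$t{\left(o \right)} 361 + y{\left(3,\left(-1\right) 6 \right)} = 2 \cdot 18 \frac{1}{-10 + 18} \cdot 361 + 15 \left(\left(-1\right) 6\right) = 2 \cdot 18 \cdot \frac{1}{8} \cdot 361 + 15 \left(-6\right) = 2 \cdot 18 \cdot \frac{1}{8} \cdot 361 - 90 = \frac{9}{2} \cdot 361 - 90 = \frac{3249}{2} - 90 = \frac{3069}{2}$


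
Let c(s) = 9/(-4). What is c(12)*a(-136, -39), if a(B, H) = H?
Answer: 351/4 ≈ 87.750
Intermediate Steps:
c(s) = -9/4 (c(s) = 9*(-¼) = -9/4)
c(12)*a(-136, -39) = -9/4*(-39) = 351/4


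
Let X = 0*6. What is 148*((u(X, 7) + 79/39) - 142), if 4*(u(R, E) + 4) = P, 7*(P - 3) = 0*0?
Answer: -826691/39 ≈ -21197.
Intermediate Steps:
X = 0
P = 3 (P = 3 + (0*0)/7 = 3 + (⅐)*0 = 3 + 0 = 3)
u(R, E) = -13/4 (u(R, E) = -4 + (¼)*3 = -4 + ¾ = -13/4)
148*((u(X, 7) + 79/39) - 142) = 148*((-13/4 + 79/39) - 142) = 148*(-191/156 - 142) = 148*(-22343/156) = -826691/39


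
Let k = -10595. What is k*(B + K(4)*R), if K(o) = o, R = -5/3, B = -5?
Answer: 370825/3 ≈ 1.2361e+5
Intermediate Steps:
R = -5/3 (R = -5*⅓ = -5/3 ≈ -1.6667)
k*(B + K(4)*R) = -10595*(-5 + 4*(-5/3)) = -10595*(-5 - 20/3) = -10595*(-35/3) = 370825/3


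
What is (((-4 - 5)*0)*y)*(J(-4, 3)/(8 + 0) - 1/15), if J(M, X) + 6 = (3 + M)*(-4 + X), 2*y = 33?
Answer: 0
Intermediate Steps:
y = 33/2 (y = (½)*33 = 33/2 ≈ 16.500)
J(M, X) = -6 + (-4 + X)*(3 + M) (J(M, X) = -6 + (3 + M)*(-4 + X) = -6 + (-4 + X)*(3 + M))
(((-4 - 5)*0)*y)*(J(-4, 3)/(8 + 0) - 1/15) = (((-4 - 5)*0)*(33/2))*((-18 - 4*(-4) + 3*3 - 4*3)/(8 + 0) - 1/15) = (-9*0*(33/2))*((-18 + 16 + 9 - 12)/8 - 1*1/15) = (0*(33/2))*(-5*⅛ - 1/15) = 0*(-5/8 - 1/15) = 0*(-83/120) = 0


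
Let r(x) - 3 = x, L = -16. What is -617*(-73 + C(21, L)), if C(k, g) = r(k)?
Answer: 30233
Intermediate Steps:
r(x) = 3 + x
C(k, g) = 3 + k
-617*(-73 + C(21, L)) = -617*(-73 + (3 + 21)) = -617*(-73 + 24) = -617*(-49) = 30233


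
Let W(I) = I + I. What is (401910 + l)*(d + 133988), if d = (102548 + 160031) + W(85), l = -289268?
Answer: 44689249154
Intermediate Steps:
W(I) = 2*I
d = 262749 (d = (102548 + 160031) + 2*85 = 262579 + 170 = 262749)
(401910 + l)*(d + 133988) = (401910 - 289268)*(262749 + 133988) = 112642*396737 = 44689249154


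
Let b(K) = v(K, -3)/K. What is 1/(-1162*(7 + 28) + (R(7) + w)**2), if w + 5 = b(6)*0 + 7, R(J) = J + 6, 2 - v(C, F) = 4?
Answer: -1/40445 ≈ -2.4725e-5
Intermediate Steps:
v(C, F) = -2 (v(C, F) = 2 - 1*4 = 2 - 4 = -2)
R(J) = 6 + J
b(K) = -2/K
w = 2 (w = -5 + (-2/6*0 + 7) = -5 + (-2*1/6*0 + 7) = -5 + (-1/3*0 + 7) = -5 + (0 + 7) = -5 + 7 = 2)
1/(-1162*(7 + 28) + (R(7) + w)**2) = 1/(-1162*(7 + 28) + ((6 + 7) + 2)**2) = 1/(-1162*35 + (13 + 2)**2) = 1/(-40670 + 15**2) = 1/(-40670 + 225) = 1/(-40445) = -1/40445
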